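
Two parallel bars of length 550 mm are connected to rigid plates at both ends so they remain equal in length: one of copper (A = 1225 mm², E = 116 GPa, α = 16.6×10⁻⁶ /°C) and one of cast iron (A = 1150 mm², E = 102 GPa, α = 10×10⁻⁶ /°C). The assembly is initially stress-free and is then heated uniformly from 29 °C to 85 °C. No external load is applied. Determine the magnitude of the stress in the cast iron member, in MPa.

σ ≈ 20.7 MPa (tensile)

Equilibrium of a rigid end plate with no external load gives equal and opposite internal forces ±P in the two members. Since α_{copper} > α_{cast iron}, heating drives the copper into compression and the cast iron into tension.
Setting the final lengths equal and cancelling L: (α₁ − α₂)ΔT = P/(A₁E₁) + P/(A₂E₂).
|α₁ − α₂|·ΔT = 6.6×10⁻⁶ × 56 = 0.0003696.
1/(A₁E₁) + 1/(A₂E₂) = 1/(1225×116×10³) + 1/(1150×102×10³) = 1.556×10⁻⁸ N⁻¹.
So P = 0.0003696 / 1.556×10⁻⁸ = 23.75 kN.
σ_{cast iron} = P/A₂ = 23750/1150 = 20.65 MPa, tensile.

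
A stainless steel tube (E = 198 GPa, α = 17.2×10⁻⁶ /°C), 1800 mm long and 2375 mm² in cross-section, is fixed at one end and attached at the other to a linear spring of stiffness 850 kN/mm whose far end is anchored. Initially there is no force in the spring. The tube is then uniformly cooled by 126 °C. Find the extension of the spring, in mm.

δ ≈ 0.917 mm

Free thermal contraction: δ_free = αΔT L = 17.2×10⁻⁶ × 126 × 1800 = 3.901 mm.
Let P be the tensile force in the spring. The tube extends elastically by PL/(AE) and the spring stretches by P/k; together these equal δ_free.
So P = δ_free / [L/(AE) + 1/k] = 3.901 / [ 1800/(2375×198×10³) + 1/(850×10³) ].
P = 3.901 / 5.004×10⁻⁶ = 779500 N.
Spring extension = P/k = 779500/(850×10³) = 0.9171 mm.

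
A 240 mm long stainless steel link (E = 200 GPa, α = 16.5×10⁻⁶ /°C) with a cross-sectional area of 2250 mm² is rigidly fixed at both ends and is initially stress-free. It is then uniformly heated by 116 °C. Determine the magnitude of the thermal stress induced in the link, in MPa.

Because both ends are immovable the net strain is zero, and the suppressed thermal strain is αΔT = 16.5×10⁻⁶ × 116 = 1914×10⁻⁶.
σ = EαΔT = 200×10³ × 16.5×10⁻⁶ × 116 = 382.8 MPa (compressive; the link is trying to expand).

σ ≈ 383 MPa (compressive)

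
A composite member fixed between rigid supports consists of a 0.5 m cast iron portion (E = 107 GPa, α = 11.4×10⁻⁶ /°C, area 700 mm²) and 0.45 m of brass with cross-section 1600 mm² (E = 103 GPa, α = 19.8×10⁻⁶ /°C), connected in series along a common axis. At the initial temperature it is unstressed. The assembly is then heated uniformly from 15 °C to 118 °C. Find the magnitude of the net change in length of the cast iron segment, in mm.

|ΔL| ≈ 0.481 mm

If the supports were absent, the total length change would be Σ αᵢΔT Lᵢ = 11.4×10⁻⁶×103×500 + 19.8×10⁻⁶×103×450 = 1.505 mm.
The walls prevent any net length change, so an axial force P (same in every segment) develops. Compatibility: P · Σ Lᵢ/(AᵢEᵢ) = δ_free.
The series flexibility is Σ Lᵢ/(AᵢEᵢ) = 500/(700×107×10³) + 450/(1600×103×10³) = 9.406×10⁻⁶ mm/N.
P = 1.505 / 9.406×10⁻⁶ = 160000 N = 160 kN, compressive.
For the cast iron segment, free thermal change = 11.4×10⁻⁶×103×500 = 0.5871 mm and elastic change from P = 160000×500/(700×107×10³) = 1.068 mm; these oppose, so the net change is 0.481 mm (segment shortens).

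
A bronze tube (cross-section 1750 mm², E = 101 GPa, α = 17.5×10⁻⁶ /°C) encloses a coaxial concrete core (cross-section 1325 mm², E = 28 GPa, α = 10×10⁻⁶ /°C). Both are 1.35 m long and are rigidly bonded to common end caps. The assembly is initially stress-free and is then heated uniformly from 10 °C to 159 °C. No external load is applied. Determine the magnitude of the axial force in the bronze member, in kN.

The bronze has the larger α, so on heating it would change length more than the concrete if both were free. The rigid plates force a common final length, so the bronze is put into compression and the concrete into tension, with equal and opposite forces P (no external load).
Setting the final lengths equal and cancelling L: (α₁ − α₂)ΔT = P/(A₁E₁) + P/(A₂E₂).
|α₁ − α₂|·ΔT = 7.5×10⁻⁶ × 149 = 0.001118.
1/(A₁E₁) + 1/(A₂E₂) = 1/(1750×101×10³) + 1/(1325×28×10³) = 3.261×10⁻⁸ N⁻¹.
P = 0.001118 / 3.261×10⁻⁸ = 34270 N = 34.27 kN.

P ≈ 34.3 kN (compressive in the bronze)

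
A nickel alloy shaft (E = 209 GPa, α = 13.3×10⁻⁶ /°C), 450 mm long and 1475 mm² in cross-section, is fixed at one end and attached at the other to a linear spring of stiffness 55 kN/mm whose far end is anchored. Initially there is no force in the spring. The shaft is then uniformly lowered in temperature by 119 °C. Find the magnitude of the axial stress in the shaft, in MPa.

If the spring were absent the shaft would shorten by αΔT L = 13.3×10⁻⁶ × 119 × 450 = 0.7122 mm.
With a force P in the spring, the elastic change of the shaft is PL/(AE) and that of the spring is P/k; compatibility requires their sum to equal δ_free.
So P = δ_free / [L/(AE) + 1/k] = 0.7122 / [ 450/(1475×209×10³) + 1/(55×10³) ].
P = 0.7122 / 1.964×10⁻⁵ = 36260 N.
σ = P/A = 36260/1475 = 24.58 MPa.

σ ≈ 24.6 MPa (tensile)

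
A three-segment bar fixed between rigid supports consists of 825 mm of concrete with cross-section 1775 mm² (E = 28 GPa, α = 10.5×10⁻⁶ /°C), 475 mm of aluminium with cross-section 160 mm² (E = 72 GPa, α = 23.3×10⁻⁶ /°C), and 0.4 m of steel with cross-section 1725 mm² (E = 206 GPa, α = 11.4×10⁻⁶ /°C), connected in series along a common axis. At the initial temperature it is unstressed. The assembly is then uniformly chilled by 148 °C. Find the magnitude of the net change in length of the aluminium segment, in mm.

|ΔL| ≈ 0.876 mm

With the walls removed the bar would change length by δ_free = Σ αᵢΔT Lᵢ = 10.5×10⁻⁶×148×825 + 23.3×10⁻⁶×148×475 + 11.4×10⁻⁶×148×400 = 3.595 mm.
The walls prevent any net length change, so an axial force P (same in every segment) develops. Compatibility: P · Σ Lᵢ/(AᵢEᵢ) = δ_free.
The series flexibility is Σ Lᵢ/(AᵢEᵢ) = 825/(1775×28×10³) + 475/(160×72×10³) + 400/(1725×206×10³) = 5.896×10⁻⁵ mm/N.
Hence P = δ_free / Σ(L/AE) = 3.595/5.896×10⁻⁵ = 60.97 kN (tensile).
For the aluminium segment, free thermal change = 23.3×10⁻⁶×148×475 = 1.638 mm and elastic change from P = 60970×475/(160×72×10³) = 2.514 mm; these oppose, so the net change is 0.876 mm (segment lengthens).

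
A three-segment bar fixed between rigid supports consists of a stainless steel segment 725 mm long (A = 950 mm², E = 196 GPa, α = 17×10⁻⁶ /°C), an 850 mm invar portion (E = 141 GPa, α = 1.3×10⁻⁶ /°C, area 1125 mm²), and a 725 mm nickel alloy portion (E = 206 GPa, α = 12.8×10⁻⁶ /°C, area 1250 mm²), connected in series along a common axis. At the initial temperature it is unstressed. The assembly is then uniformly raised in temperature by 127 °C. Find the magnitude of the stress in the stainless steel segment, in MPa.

σ ≈ 252 MPa (compressive)

Free thermal expansion of the whole bar: Σ αᵢΔT Lᵢ = 17×10⁻⁶×127×725 + 1.3×10⁻⁶×127×850 + 12.8×10⁻⁶×127×725 = 2.884 mm.
The walls prevent any net length change, so an axial force P (same in every segment) develops. Compatibility: P · Σ Lᵢ/(AᵢEᵢ) = δ_free.
The series flexibility is Σ Lᵢ/(AᵢEᵢ) = 725/(950×196×10³) + 850/(1125×141×10³) + 725/(1250×206×10³) = 1.207×10⁻⁵ mm/N.
So P = 2.884 / 1.207×10⁻⁵ = 239 kN, compressive.
σ_{stainless steel} = P / A = 239000 / 950 = 251.6 MPa.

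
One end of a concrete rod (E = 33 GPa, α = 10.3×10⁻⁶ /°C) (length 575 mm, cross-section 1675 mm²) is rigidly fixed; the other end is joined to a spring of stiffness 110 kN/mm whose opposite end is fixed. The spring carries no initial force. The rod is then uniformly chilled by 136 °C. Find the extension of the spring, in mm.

δ ≈ 0.376 mm

If the spring were absent the rod would shorten by αΔT L = 10.3×10⁻⁶ × 136 × 575 = 0.8055 mm.
With a force P in the spring, the elastic change of the rod is PL/(AE) and that of the spring is P/k; compatibility requires their sum to equal δ_free.
So P = δ_free / [L/(AE) + 1/k] = 0.8055 / [ 575/(1675×33×10³) + 1/(110×10³) ].
P = 0.8055 / 1.949×10⁻⁵ = 41320 N.
Spring extension = P/k = 41320/(110×10³) = 0.3756 mm.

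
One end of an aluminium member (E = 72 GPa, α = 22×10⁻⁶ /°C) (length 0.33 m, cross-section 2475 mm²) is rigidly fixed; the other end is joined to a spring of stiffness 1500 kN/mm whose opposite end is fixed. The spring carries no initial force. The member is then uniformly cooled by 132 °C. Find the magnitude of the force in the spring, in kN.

Free thermal contraction: δ_free = αΔT L = 22×10⁻⁶ × 132 × 330 = 0.9583 mm.
Let P be the tensile force in the spring. The member extends elastically by PL/(AE) and the spring stretches by P/k; together these equal δ_free.
P [ L/(AE) + 1/k ] = δ_free → P [ 330/(2475×72×10³) + 1/(1500×10³) ] = 0.9583.
P = 0.9583 / 2.519×10⁻⁶ = 380500 N.

P ≈ 381 kN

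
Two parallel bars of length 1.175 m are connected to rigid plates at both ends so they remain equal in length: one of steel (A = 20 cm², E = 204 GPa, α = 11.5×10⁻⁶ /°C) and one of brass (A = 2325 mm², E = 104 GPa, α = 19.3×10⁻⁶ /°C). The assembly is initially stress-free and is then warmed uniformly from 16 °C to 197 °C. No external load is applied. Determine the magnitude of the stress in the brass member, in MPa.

σ ≈ 92.2 MPa (compressive)

The brass has the larger α, so on heating it would change length more than the steel if both were free. The rigid plates force a common final length, so the brass is put into compression and the steel into tension, with equal and opposite forces P (no external load).
Compatibility of the two members (thermal + elastic change equal): (α₁ − α₂)ΔT = P·[1/(A₁E₁) + 1/(A₂E₂)].
|α₁ − α₂|·ΔT = 7.8×10⁻⁶ × 181 = 0.001412.
1/(A₁E₁) + 1/(A₂E₂) = 1/(2000×204×10³) + 1/(2325×104×10³) = 6.587×10⁻⁹ N⁻¹.
So P = 0.001412 / 6.587×10⁻⁹ = 214.3 kN.
σ_{brass} = P/A₂ = 214300/2325 = 92.19 MPa, compressive.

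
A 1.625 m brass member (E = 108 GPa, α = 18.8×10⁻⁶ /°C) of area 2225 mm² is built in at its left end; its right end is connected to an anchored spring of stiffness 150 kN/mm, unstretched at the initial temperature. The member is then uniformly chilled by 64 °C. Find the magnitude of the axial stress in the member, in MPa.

The unrestrained thermal change is αΔT L = 18.8×10⁻⁶ × 64 × 1625 = 1.955 mm.
With a force P in the spring, the elastic change of the member is PL/(AE) and that of the spring is P/k; compatibility requires their sum to equal δ_free.
So P = δ_free / [L/(AE) + 1/k] = 1.955 / [ 1625/(2225×108×10³) + 1/(150×10³) ].
P = 1.955 / 1.343×10⁻⁵ = 145600 N.
σ = P/A = 145600/2225 = 65.44 MPa.

σ ≈ 65.4 MPa (tensile)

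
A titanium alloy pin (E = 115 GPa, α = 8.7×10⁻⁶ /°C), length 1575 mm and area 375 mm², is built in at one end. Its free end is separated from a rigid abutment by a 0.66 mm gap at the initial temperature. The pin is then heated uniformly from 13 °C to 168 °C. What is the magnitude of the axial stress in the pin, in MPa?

σ ≈ 107 MPa (compressive)

If the wall were absent the pin would grow by αΔT L = 8.7×10⁻⁶ × 155 × 1575 = 2.124 mm.
This exceeds the 0.66 mm gap, so the wall pushes back. The portion of expansion that must be recovered elastically is δ_free − gap = 2.124 − 0.66 = 1.464 mm.
Compatibility: PL/(AE) = 1.464 mm, so σ = P/A = E × (1.464/1575) = 106.9 MPa.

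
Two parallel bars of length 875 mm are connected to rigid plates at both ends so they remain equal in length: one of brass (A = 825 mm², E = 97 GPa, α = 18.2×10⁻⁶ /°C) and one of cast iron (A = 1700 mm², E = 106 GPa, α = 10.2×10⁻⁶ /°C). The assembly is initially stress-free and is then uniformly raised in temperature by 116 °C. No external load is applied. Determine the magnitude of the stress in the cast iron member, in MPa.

σ ≈ 30.3 MPa (tensile)

Both members must finish at the same length. With the larger α, the brass tends to over-expand; the plates restrain it, putting the brass in compression and the cast iron in tension. With no external load the two internal forces are equal and opposite, magnitude P.
Compatibility of the two members (thermal + elastic change equal): (α₁ − α₂)ΔT = P·[1/(A₁E₁) + 1/(A₂E₂)].
|α₁ − α₂|·ΔT = 8×10⁻⁶ × 116 = 0.000928.
1/(A₁E₁) + 1/(A₂E₂) = 1/(825×97×10³) + 1/(1700×106×10³) = 1.805×10⁻⁸ N⁻¹.
P = 0.000928 / 1.805×10⁻⁸ = 51430 N = 51.43 kN.
σ_{cast iron} = P/A₂ = 51430/1700 = 30.25 MPa, tensile.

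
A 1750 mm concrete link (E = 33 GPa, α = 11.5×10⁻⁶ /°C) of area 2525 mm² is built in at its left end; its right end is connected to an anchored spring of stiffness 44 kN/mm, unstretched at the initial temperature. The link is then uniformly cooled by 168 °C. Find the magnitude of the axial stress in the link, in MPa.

Free thermal contraction: δ_free = αΔT L = 11.5×10⁻⁶ × 168 × 1750 = 3.381 mm.
With a force P in the spring, the elastic change of the link is PL/(AE) and that of the spring is P/k; compatibility requires their sum to equal δ_free.
So P = δ_free / [L/(AE) + 1/k] = 3.381 / [ 1750/(2525×33×10³) + 1/(44×10³) ].
P = 3.381 / 4.373×10⁻⁵ = 77320 N.
σ = P/A = 77320/2525 = 30.62 MPa.

σ ≈ 30.6 MPa (tensile)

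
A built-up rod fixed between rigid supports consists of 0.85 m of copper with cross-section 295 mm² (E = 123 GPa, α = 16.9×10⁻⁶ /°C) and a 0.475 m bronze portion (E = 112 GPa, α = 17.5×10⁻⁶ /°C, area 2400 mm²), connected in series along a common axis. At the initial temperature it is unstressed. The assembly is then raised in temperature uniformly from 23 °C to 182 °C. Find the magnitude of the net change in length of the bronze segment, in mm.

Free thermal expansion of the whole bar: Σ αᵢΔT Lᵢ = 16.9×10⁻⁶×159×850 + 17.5×10⁻⁶×159×475 = 3.606 mm.
The walls prevent any net length change, so an axial force P (same in every segment) develops. Compatibility: P · Σ Lᵢ/(AᵢEᵢ) = δ_free.
The series flexibility is Σ Lᵢ/(AᵢEᵢ) = 850/(295×123×10³) + 475/(2400×112×10³) = 2.519×10⁻⁵ mm/N.
P = 3.606 / 2.519×10⁻⁵ = 143100 N = 143.1 kN, compressive.
For the bronze segment, free thermal change = 17.5×10⁻⁶×159×475 = 1.322 mm and elastic change from P = 143100×475/(2400×112×10³) = 0.2529 mm; these oppose, so the net change is 1.07 mm (segment lengthens).

|ΔL| ≈ 1.07 mm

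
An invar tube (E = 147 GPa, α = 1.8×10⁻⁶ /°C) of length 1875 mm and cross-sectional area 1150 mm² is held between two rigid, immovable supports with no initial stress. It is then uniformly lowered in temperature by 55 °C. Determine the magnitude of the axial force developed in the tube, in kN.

P ≈ 16.7 kN (tensile)

Full restraint means ε = 0, so the stress is σ = EαΔT = 147×10³ × 1.8×10⁻⁶ × 55 = 14.55 MPa.
Then P = σA = 14.55 × 1150 mm² = 16.74 kN, tensile.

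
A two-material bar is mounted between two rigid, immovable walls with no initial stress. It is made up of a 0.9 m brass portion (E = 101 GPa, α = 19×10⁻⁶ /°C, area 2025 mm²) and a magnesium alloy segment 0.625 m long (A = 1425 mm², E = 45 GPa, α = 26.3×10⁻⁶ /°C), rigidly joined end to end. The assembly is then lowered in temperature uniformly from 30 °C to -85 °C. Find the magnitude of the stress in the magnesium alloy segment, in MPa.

Free thermal contraction of the whole bar: Σ αᵢΔT Lᵢ = 19×10⁻⁶×115×900 + 26.3×10⁻⁶×115×625 = 3.857 mm.
The walls prevent any net length change, so an axial force P (same in every segment) develops. Compatibility: P · Σ Lᵢ/(AᵢEᵢ) = δ_free.
The series flexibility is Σ Lᵢ/(AᵢEᵢ) = 900/(2025×101×10³) + 625/(1425×45×10³) = 1.415×10⁻⁵ mm/N.
P = 3.857 / 1.415×10⁻⁵ = 272600 N = 272.6 kN, tensile.
σ_{magnesium alloy} = P / A = 272600 / 1425 = 191.3 MPa.

σ ≈ 191 MPa (tensile)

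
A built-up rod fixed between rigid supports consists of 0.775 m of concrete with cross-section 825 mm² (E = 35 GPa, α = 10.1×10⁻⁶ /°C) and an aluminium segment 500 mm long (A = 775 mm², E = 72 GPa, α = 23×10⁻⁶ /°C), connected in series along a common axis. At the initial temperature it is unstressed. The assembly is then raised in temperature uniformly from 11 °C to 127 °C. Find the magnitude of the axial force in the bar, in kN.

P ≈ 62.6 kN (compressive)

Free thermal expansion of the whole bar: Σ αᵢΔT Lᵢ = 10.1×10⁻⁶×116×775 + 23×10⁻⁶×116×500 = 2.242 mm.
Since the ends are fixed, an axial force P builds up, equal in every segment, with P · Σ Lᵢ/(AᵢEᵢ) = δ_free.
Σ Lᵢ/(AᵢEᵢ) = 775/(825×35×10³) + 500/(775×72×10³) = 3.58×10⁻⁵ mm/N.
Hence P = δ_free / Σ(L/AE) = 2.242/3.58×10⁻⁵ = 62.62 kN (compressive).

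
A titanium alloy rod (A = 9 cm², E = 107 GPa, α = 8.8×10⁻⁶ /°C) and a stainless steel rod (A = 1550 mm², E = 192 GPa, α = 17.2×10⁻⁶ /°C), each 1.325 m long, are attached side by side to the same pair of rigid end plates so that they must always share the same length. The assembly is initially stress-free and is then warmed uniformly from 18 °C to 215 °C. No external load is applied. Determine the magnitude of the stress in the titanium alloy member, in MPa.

σ ≈ 134 MPa (tensile)

Both members must finish at the same length. With the larger α, the stainless steel tends to over-expand; the plates restrain it, putting the stainless steel in compression and the titanium alloy in tension. With no external load the two internal forces are equal and opposite, magnitude P.
Equating the net (thermal + elastic) strains gives |α₁ − α₂|·ΔT = P·[1/(A₁E₁) + 1/(A₂E₂)].
|α₁ − α₂|·ΔT = 8.4×10⁻⁶ × 197 = 0.001655.
1/(A₁E₁) + 1/(A₂E₂) = 1/(900×107×10³) + 1/(1550×192×10³) = 1.374×10⁻⁸ N⁻¹.
P = 0.001655 / 1.374×10⁻⁸ = 120400 N = 120.4 kN.
σ_{titanium alloy} = P/A₁ = 120400/900 = 133.8 MPa, tensile.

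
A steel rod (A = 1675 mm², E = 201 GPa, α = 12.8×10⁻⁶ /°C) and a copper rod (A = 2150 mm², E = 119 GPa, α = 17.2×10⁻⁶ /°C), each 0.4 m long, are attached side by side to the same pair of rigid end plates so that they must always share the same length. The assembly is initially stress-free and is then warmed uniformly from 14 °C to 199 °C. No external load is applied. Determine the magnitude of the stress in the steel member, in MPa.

The copper has the larger α, so on heating it would change length more than the steel if both were free. The rigid plates force a common final length, so the copper is put into compression and the steel into tension, with equal and opposite forces P (no external load).
Setting the final lengths equal and cancelling L: (α₁ − α₂)ΔT = P/(A₁E₁) + P/(A₂E₂).
|α₁ − α₂|·ΔT = 4.4×10⁻⁶ × 185 = 0.000814.
1/(A₁E₁) + 1/(A₂E₂) = 1/(1675×201×10³) + 1/(2150×119×10³) = 6.879×10⁻⁹ N⁻¹.
So P = 0.000814 / 6.879×10⁻⁹ = 118.3 kN.
σ_{steel} = P/A₁ = 118300/1675 = 70.65 MPa, tensile.

σ ≈ 70.6 MPa (tensile)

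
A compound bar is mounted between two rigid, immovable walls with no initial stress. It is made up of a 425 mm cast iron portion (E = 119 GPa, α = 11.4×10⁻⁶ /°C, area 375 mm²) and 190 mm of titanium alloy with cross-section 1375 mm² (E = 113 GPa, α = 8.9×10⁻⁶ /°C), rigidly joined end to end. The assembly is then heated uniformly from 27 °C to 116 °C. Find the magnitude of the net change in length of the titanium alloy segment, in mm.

|ΔL| ≈ 0.0843 mm

Free thermal expansion of the whole bar: Σ αᵢΔT Lᵢ = 11.4×10⁻⁶×89×425 + 8.9×10⁻⁶×89×190 = 0.5817 mm.
Since the ends are fixed, an axial force P builds up, equal in every segment, with P · Σ Lᵢ/(AᵢEᵢ) = δ_free.
The series flexibility is Σ Lᵢ/(AᵢEᵢ) = 425/(375×119×10³) + 190/(1375×113×10³) = 1.075×10⁻⁵ mm/N.
Hence P = δ_free / Σ(L/AE) = 0.5817/1.075×10⁻⁵ = 54.13 kN (compressive).
For the titanium alloy segment, free thermal change = 8.9×10⁻⁶×89×190 = 0.1505 mm and elastic change from P = 54130×190/(1375×113×10³) = 0.06619 mm; these oppose, so the net change is 0.0843 mm (segment lengthens).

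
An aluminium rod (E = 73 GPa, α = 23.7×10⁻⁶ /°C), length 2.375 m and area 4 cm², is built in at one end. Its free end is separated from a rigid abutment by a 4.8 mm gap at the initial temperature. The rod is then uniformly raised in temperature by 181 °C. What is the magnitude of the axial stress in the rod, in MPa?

σ ≈ 166 MPa (compressive)

Unrestrained expansion: δ_free = αΔT L = 23.7×10⁻⁶ × 181 × 2375 = 10.19 mm.
This exceeds the 4.8 mm gap, so the wall pushes back. The portion of expansion that must be recovered elastically is δ_free − gap = 10.19 − 4.8 = 5.388 mm.
So σ = E(δ_free − g)/L = 73×10³ × 5.388/2375 = 165.6 MPa.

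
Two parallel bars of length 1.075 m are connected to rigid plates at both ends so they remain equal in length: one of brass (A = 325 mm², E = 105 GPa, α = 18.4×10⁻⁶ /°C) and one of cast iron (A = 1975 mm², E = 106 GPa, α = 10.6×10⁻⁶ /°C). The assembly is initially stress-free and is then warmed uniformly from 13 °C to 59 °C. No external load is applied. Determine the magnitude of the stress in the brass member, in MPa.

Equilibrium of a rigid end plate with no external load gives equal and opposite internal forces ±P in the two members. Since α_{brass} > α_{cast iron}, heating drives the brass into compression and the cast iron into tension.
Compatibility of the two members (thermal + elastic change equal): (α₁ − α₂)ΔT = P·[1/(A₁E₁) + 1/(A₂E₂)].
|α₁ − α₂|·ΔT = 7.8×10⁻⁶ × 46 = 0.0003588.
1/(A₁E₁) + 1/(A₂E₂) = 1/(325×105×10³) + 1/(1975×106×10³) = 3.408×10⁻⁸ N⁻¹.
So P = 0.0003588 / 3.408×10⁻⁸ = 10.53 kN.
σ_{brass} = P/A₁ = 10530/325 = 32.39 MPa, compressive.

σ ≈ 32.4 MPa (compressive)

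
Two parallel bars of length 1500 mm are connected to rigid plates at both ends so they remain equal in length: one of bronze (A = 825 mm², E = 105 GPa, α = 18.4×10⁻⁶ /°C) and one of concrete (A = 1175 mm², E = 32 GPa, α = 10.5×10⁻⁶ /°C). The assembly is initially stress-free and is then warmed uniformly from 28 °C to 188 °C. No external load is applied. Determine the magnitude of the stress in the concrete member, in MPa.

Both members must finish at the same length. With the larger α, the bronze tends to over-expand; the plates restrain it, putting the bronze in compression and the concrete in tension. With no external load the two internal forces are equal and opposite, magnitude P.
Equating the net (thermal + elastic) strains gives |α₁ − α₂|·ΔT = P·[1/(A₁E₁) + 1/(A₂E₂)].
|α₁ − α₂|·ΔT = 7.9×10⁻⁶ × 160 = 0.001264.
1/(A₁E₁) + 1/(A₂E₂) = 1/(825×105×10³) + 1/(1175×32×10³) = 3.814×10⁻⁸ N⁻¹.
So P = 0.001264 / 3.814×10⁻⁸ = 33.14 kN.
σ_{concrete} = P/A₂ = 33140/1175 = 28.21 MPa, tensile.

σ ≈ 28.2 MPa (tensile)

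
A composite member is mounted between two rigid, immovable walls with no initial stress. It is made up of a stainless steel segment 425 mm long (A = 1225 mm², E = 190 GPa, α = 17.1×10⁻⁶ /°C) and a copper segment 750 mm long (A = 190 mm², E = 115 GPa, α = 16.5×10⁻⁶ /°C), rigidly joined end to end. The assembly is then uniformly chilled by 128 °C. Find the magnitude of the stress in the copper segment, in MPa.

σ ≈ 366 MPa (tensile)

With the walls removed the bar would change length by δ_free = Σ αᵢΔT Lᵢ = 17.1×10⁻⁶×128×425 + 16.5×10⁻⁶×128×750 = 2.514 mm.
Since the ends are fixed, an axial force P builds up, equal in every segment, with P · Σ Lᵢ/(AᵢEᵢ) = δ_free.
Σ Lᵢ/(AᵢEᵢ) = 425/(1225×190×10³) + 750/(190×115×10³) = 3.615×10⁻⁵ mm/N.
So P = 2.514 / 3.615×10⁻⁵ = 69.55 kN, tensile.
σ_{copper} = P / A = 69550 / 190 = 366 MPa.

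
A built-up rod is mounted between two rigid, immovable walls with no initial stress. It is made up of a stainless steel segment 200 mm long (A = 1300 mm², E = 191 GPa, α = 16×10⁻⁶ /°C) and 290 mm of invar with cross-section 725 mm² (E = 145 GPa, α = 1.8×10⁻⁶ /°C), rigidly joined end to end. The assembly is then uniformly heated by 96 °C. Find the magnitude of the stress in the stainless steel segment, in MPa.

σ ≈ 77.1 MPa (compressive)

If the supports were absent, the total length change would be Σ αᵢΔT Lᵢ = 16×10⁻⁶×96×200 + 1.8×10⁻⁶×96×290 = 0.3573 mm.
The walls prevent any net length change, so an axial force P (same in every segment) develops. Compatibility: P · Σ Lᵢ/(AᵢEᵢ) = δ_free.
Σ Lᵢ/(AᵢEᵢ) = 200/(1300×191×10³) + 290/(725×145×10³) = 3.564×10⁻⁶ mm/N.
P = 0.3573 / 3.564×10⁻⁶ = 100300 N = 100.3 kN, compressive.
σ_{stainless steel} = P / A = 100300 / 1300 = 77.12 MPa.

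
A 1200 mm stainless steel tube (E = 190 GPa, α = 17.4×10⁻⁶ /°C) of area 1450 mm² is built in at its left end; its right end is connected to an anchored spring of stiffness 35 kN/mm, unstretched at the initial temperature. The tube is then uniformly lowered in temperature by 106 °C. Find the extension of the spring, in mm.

Free thermal contraction: δ_free = αΔT L = 17.4×10⁻⁶ × 106 × 1200 = 2.213 mm.
Let P be the tensile force in the spring. The tube extends elastically by PL/(AE) and the spring stretches by P/k; together these equal δ_free.
So P = δ_free / [L/(AE) + 1/k] = 2.213 / [ 1200/(1450×190×10³) + 1/(35×10³) ].
P = 2.213 / 3.293×10⁻⁵ = 67220 N.
Spring extension = P/k = 67220/(35×10³) = 1.92 mm.

δ ≈ 1.92 mm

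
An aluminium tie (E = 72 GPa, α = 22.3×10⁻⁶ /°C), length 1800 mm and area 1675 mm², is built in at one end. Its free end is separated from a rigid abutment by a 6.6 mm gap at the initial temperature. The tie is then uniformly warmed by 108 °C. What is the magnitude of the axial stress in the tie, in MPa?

If the wall were absent the tie would grow by αΔT L = 22.3×10⁻⁶ × 108 × 1800 = 4.335 mm.
This is smaller than the 6.6 mm clearance, so the tie expands freely without reaching the stop — the stress is zero.

σ ≈ 0 MPa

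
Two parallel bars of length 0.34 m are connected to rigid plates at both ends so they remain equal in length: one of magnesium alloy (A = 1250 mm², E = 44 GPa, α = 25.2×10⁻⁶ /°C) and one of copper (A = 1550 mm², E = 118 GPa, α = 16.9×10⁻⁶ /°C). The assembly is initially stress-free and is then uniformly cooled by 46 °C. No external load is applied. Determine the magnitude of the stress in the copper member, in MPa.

The magnesium alloy has the larger α, so on cooling it would change length more than the copper if both were free. The rigid plates force a common final length, so the magnesium alloy is put into tension and the copper into compression, with equal and opposite forces P (no external load).
Equating the net (thermal + elastic) strains gives |α₁ − α₂|·ΔT = P·[1/(A₁E₁) + 1/(A₂E₂)].
|α₁ − α₂|·ΔT = 8.3×10⁻⁶ × 46 = 0.0003818.
1/(A₁E₁) + 1/(A₂E₂) = 1/(1250×44×10³) + 1/(1550×118×10³) = 2.365×10⁻⁸ N⁻¹.
P = 0.0003818 / 2.365×10⁻⁸ = 16140 N = 16.14 kN.
σ_{copper} = P/A₂ = 16140/1550 = 10.42 MPa, compressive.

σ ≈ 10.4 MPa (compressive)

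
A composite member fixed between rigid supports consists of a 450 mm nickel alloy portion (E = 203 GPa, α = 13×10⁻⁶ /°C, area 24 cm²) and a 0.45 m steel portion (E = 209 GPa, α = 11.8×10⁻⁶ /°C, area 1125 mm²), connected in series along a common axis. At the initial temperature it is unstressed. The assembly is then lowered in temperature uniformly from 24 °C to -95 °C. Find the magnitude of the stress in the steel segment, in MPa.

If the supports were absent, the total length change would be Σ αᵢΔT Lᵢ = 13×10⁻⁶×119×450 + 11.8×10⁻⁶×119×450 = 1.328 mm.
Since the ends are fixed, an axial force P builds up, equal in every segment, with P · Σ Lᵢ/(AᵢEᵢ) = δ_free.
Σ Lᵢ/(AᵢEᵢ) = 450/(2400×203×10³) + 450/(1125×209×10³) = 2.838×10⁻⁶ mm/N.
So P = 1.328 / 2.838×10⁻⁶ = 468 kN, tensile.
σ_{steel} = P / A = 468000 / 1125 = 416 MPa.

σ ≈ 416 MPa (tensile)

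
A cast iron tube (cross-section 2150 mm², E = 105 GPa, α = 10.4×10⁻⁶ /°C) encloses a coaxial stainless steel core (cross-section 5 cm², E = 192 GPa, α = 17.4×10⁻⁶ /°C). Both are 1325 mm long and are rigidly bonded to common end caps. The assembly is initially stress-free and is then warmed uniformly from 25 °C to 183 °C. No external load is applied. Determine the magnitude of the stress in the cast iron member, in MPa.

Both members must finish at the same length. With the larger α, the stainless steel tends to over-expand; the plates restrain it, putting the stainless steel in compression and the cast iron in tension. With no external load the two internal forces are equal and opposite, magnitude P.
Compatibility of the two members (thermal + elastic change equal): (α₁ − α₂)ΔT = P·[1/(A₁E₁) + 1/(A₂E₂)].
|α₁ − α₂|·ΔT = 7×10⁻⁶ × 158 = 0.001106.
1/(A₁E₁) + 1/(A₂E₂) = 1/(2150×105×10³) + 1/(500×192×10³) = 1.485×10⁻⁸ N⁻¹.
So P = 0.001106 / 1.485×10⁻⁸ = 74.5 kN.
σ_{cast iron} = P/A₁ = 74500/2150 = 34.65 MPa, tensile.

σ ≈ 34.6 MPa (tensile)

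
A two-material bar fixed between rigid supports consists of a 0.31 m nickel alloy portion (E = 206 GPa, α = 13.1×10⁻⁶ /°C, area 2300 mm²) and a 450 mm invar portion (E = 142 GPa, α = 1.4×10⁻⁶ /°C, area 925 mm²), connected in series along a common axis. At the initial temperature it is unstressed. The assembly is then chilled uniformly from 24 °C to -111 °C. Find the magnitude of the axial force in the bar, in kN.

With the walls removed the bar would change length by δ_free = Σ αᵢΔT Lᵢ = 13.1×10⁻⁶×135×310 + 1.4×10⁻⁶×135×450 = 0.6333 mm.
Since the ends are fixed, an axial force P builds up, equal in every segment, with P · Σ Lᵢ/(AᵢEᵢ) = δ_free.
Σ Lᵢ/(AᵢEᵢ) = 310/(2300×206×10³) + 450/(925×142×10³) = 4.08×10⁻⁶ mm/N.
So P = 0.6333 / 4.08×10⁻⁶ = 155.2 kN, tensile.

P ≈ 155 kN (tensile)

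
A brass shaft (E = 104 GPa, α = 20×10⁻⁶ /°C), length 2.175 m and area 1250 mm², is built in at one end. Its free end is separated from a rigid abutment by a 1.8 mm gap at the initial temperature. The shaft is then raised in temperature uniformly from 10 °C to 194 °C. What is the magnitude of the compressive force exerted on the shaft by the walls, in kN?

Free thermal elongation = αΔT L = 20×10⁻⁶ × 184 × 2175 = 8.004 mm.
This exceeds the 1.8 mm gap, so the wall pushes back. The portion of expansion that must be recovered elastically is δ_free − gap = 8.004 − 1.8 = 6.204 mm.
Compatibility: PL/(AE) = 6.204 mm, so σ = P/A = E × (6.204/2175) = 296.7 MPa.
Force on the wall = σA = 296.7 × 1250 mm² = 370.8 kN.

P ≈ 371 kN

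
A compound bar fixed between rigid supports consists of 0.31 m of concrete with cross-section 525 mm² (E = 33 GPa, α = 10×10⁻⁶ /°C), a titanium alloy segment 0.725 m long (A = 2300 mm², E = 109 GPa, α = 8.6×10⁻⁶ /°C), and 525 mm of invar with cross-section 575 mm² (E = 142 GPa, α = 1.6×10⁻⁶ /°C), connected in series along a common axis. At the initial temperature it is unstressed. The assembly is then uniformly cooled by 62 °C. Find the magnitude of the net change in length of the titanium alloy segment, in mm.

With the walls removed the bar would change length by δ_free = Σ αᵢΔT Lᵢ = 10×10⁻⁶×62×310 + 8.6×10⁻⁶×62×725 + 1.6×10⁻⁶×62×525 = 0.6308 mm.
The rigid supports impose zero overall length change; the single axial force P common to all segments must satisfy P Σ Lᵢ/(AᵢEᵢ) = δ_free.
The series flexibility is Σ Lᵢ/(AᵢEᵢ) = 310/(525×33×10³) + 725/(2300×109×10³) + 525/(575×142×10³) = 2.722×10⁻⁵ mm/N.
Hence P = δ_free / Σ(L/AE) = 0.6308/2.722×10⁻⁵ = 23.18 kN (tensile).
For the titanium alloy segment, free thermal change = 8.6×10⁻⁶×62×725 = 0.3866 mm and elastic change from P = 23180×725/(2300×109×10³) = 0.06703 mm; these oppose, so the net change is 0.32 mm (segment shortens).

|ΔL| ≈ 0.32 mm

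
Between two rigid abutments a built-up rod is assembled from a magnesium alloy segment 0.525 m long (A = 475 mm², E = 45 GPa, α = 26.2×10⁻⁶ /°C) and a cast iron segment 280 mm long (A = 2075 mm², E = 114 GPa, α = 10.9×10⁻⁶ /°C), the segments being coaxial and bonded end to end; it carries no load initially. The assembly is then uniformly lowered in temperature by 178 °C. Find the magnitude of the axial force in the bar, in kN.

P ≈ 116 kN (tensile)

With the walls removed the bar would change length by δ_free = Σ αᵢΔT Lᵢ = 26.2×10⁻⁶×178×525 + 10.9×10⁻⁶×178×280 = 2.992 mm.
The walls prevent any net length change, so an axial force P (same in every segment) develops. Compatibility: P · Σ Lᵢ/(AᵢEᵢ) = δ_free.
The series flexibility is Σ Lᵢ/(AᵢEᵢ) = 525/(475×45×10³) + 280/(2075×114×10³) = 2.575×10⁻⁵ mm/N.
Hence P = δ_free / Σ(L/AE) = 2.992/2.575×10⁻⁵ = 116.2 kN (tensile).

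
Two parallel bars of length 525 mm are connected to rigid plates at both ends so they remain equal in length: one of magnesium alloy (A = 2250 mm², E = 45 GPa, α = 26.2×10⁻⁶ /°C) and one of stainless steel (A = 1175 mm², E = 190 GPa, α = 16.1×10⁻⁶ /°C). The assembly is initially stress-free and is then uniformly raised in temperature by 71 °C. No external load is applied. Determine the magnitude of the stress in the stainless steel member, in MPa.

Equilibrium of a rigid end plate with no external load gives equal and opposite internal forces ±P in the two members. Since α_{magnesium alloy} > α_{stainless steel}, heating drives the magnesium alloy into compression and the stainless steel into tension.
Equating the net (thermal + elastic) strains gives |α₁ − α₂|·ΔT = P·[1/(A₁E₁) + 1/(A₂E₂)].
|α₁ − α₂|·ΔT = 10.1×10⁻⁶ × 71 = 0.0007171.
1/(A₁E₁) + 1/(A₂E₂) = 1/(2250×45×10³) + 1/(1175×190×10³) = 1.436×10⁻⁸ N⁻¹.
P = 0.0007171 / 1.436×10⁻⁸ = 49950 N = 49.95 kN.
σ_{stainless steel} = P/A₂ = 49950/1175 = 42.51 MPa, tensile.

σ ≈ 42.5 MPa (tensile)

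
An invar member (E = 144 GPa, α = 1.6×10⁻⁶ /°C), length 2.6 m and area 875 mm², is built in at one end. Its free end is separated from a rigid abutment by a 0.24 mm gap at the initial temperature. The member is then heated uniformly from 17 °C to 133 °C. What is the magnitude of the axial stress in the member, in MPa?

σ ≈ 13.4 MPa (compressive)

If the wall were absent the member would grow by αΔT L = 1.6×10⁻⁶ × 116 × 2600 = 0.4826 mm.
The gap closes (δ_free > 0.24 mm) and the wall then resists a further 0.4826 − 0.24 = 0.2426 mm of expansion.
Compatibility: PL/(AE) = 0.2426 mm, so σ = P/A = E × (0.2426/2600) = 13.43 MPa.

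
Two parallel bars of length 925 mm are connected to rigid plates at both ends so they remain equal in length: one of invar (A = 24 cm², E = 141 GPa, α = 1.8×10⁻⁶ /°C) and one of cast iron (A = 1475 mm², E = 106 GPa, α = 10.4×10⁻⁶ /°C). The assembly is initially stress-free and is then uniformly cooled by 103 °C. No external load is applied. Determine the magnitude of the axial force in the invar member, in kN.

Both members must finish at the same length. With the larger α, the cast iron tends to over-contract; the plates restrain it, putting the cast iron in tension and the invar in compression. With no external load the two internal forces are equal and opposite, magnitude P.
Compatibility of the two members (thermal + elastic change equal): (α₁ − α₂)ΔT = P·[1/(A₁E₁) + 1/(A₂E₂)].
|α₁ − α₂|·ΔT = 8.6×10⁻⁶ × 103 = 0.0008858.
1/(A₁E₁) + 1/(A₂E₂) = 1/(2400×141×10³) + 1/(1475×106×10³) = 9.351×10⁻⁹ N⁻¹.
So P = 0.0008858 / 9.351×10⁻⁹ = 94.73 kN.

P ≈ 94.7 kN (compressive in the invar)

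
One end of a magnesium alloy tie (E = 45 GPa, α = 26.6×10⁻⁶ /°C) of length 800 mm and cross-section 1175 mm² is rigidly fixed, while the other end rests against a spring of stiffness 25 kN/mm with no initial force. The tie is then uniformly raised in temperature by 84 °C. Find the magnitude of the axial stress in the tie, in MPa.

The unrestrained thermal change is αΔT L = 26.6×10⁻⁶ × 84 × 800 = 1.788 mm.
Let P be the compressive force at the spring. The tie shortens elastically by PL/(AE) and the spring compresses by P/k; together these equal δ_free.
So P = δ_free / [L/(AE) + 1/k] = 1.788 / [ 800/(1175×45×10³) + 1/(25×10³) ].
P = 1.788 / 5.513×10⁻⁵ = 32420 N.
σ = P/A = 32420/1175 = 27.59 MPa.

σ ≈ 27.6 MPa (compressive)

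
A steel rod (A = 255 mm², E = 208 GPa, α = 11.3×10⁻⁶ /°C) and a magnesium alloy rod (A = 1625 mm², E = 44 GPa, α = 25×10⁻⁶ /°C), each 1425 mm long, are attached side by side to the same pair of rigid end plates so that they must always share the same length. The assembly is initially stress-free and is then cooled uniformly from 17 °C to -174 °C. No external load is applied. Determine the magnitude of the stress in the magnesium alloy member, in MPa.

The magnesium alloy has the larger α, so on cooling it would change length more than the steel if both were free. The rigid plates force a common final length, so the magnesium alloy is put into tension and the steel into compression, with equal and opposite forces P (no external load).
Compatibility of the two members (thermal + elastic change equal): (α₁ − α₂)ΔT = P·[1/(A₁E₁) + 1/(A₂E₂)].
|α₁ − α₂|·ΔT = 13.7×10⁻⁶ × 191 = 0.002617.
1/(A₁E₁) + 1/(A₂E₂) = 1/(255×208×10³) + 1/(1625×44×10³) = 3.284×10⁻⁸ N⁻¹.
P = 0.002617 / 3.284×10⁻⁸ = 79680 N = 79.68 kN.
σ_{magnesium alloy} = P/A₂ = 79680/1625 = 49.03 MPa, tensile.

σ ≈ 49 MPa (tensile)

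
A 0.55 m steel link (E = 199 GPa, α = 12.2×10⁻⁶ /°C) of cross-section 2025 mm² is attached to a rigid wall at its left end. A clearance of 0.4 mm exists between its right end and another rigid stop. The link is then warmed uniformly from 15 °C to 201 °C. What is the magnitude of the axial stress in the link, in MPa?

Unrestrained expansion: δ_free = αΔT L = 12.2×10⁻⁶ × 186 × 550 = 1.248 mm.
The gap closes (δ_free > 0.4 mm) and the wall then resists a further 1.248 − 0.4 = 0.8481 mm of expansion.
Compatibility: PL/(AE) = 0.8481 mm, so σ = P/A = E × (0.8481/550) = 306.8 MPa.

σ ≈ 307 MPa (compressive)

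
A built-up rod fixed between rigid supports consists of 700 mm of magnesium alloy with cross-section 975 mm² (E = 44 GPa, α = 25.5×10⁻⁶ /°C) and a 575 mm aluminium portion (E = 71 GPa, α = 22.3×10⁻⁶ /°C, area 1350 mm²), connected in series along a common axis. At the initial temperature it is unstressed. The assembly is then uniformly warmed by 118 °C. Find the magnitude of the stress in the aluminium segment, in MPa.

If the supports were absent, the total length change would be Σ αᵢΔT Lᵢ = 25.5×10⁻⁶×118×700 + 22.3×10⁻⁶×118×575 = 3.619 mm.
The rigid supports impose zero overall length change; the single axial force P common to all segments must satisfy P Σ Lᵢ/(AᵢEᵢ) = δ_free.
The series flexibility is Σ Lᵢ/(AᵢEᵢ) = 700/(975×44×10³) + 575/(1350×71×10³) = 2.232×10⁻⁵ mm/N.
P = 3.619 / 2.232×10⁻⁵ = 162200 N = 162.2 kN, compressive.
σ_{aluminium} = P / A = 162200 / 1350 = 120.1 MPa.

σ ≈ 120 MPa (compressive)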